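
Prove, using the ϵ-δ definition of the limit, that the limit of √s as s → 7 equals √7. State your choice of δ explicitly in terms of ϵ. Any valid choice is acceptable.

δ = min(7, √7·ϵ)

Suppose ϵ > 0. We want δ > 0 such that 0 < |s − 7| < δ implies |√s − √7| < ϵ.
Rationalise: √s − √7 = (s − 7)/(√s + √7), so |√s − √7| = |s − 7|/(√s + √7).
Restrict δ ≤ 7 so that |s − 7| < 7 forces s > 0, and then √s + √7 > √7.
Hence |√s − √7| < |s − 7|/√7, which is < ϵ once |s − 7| < √7·ϵ.
Take δ = min(7, √7·ϵ). If 0 < |s − 7| < δ then s > 0 and |√s − √7| < |s − 7|/√7 < ϵ.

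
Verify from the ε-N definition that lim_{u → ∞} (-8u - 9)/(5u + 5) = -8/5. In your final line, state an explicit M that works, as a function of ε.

M = (1/5)/ε

Fix ε > 0. We seek M > 0 such that u > M implies |(-8u - 9)/(5u + 5) + 8/5| < ε.
(-8u - 9)/(5u + 5) + 8/5 = (5(-8u - 9) − (-8)(5u + 5)) / (5(5u + 5)) = -5/(5(5u + 5)).
For u > 0 we have 5u + 5 > 5u, so |(-8u - 9)/(5u + 5) + 8/5| = 5/(5(5u + 5)) < 5/(5·5u) = (1/5)/u.
Thus |(-8u - 9)/(5u + 5) + 8/5| < ε whenever u > (1/5)/ε.
Take M = (1/5)/ε. If u > M then |(-8u - 9)/(5u + 5) + 8/5| < (1/5)/u < ε.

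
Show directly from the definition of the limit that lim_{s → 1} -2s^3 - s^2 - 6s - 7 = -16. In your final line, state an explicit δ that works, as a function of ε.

δ = min(2, ε/36)

Let ε > 0 be given. We want δ > 0 such that 0 < |s − 1| < δ implies |(-2s^3 - s^2 - 6s - 7) + 16| < ε.
(-2s^3 - s^2 - 6s - 7) + 16 = -2s^3 - s^2 - 6s + 9 = (s − 1)(-2s^2 - 3s - 9).
So |(-2s^3 - s^2 - 6s - 7) + 16| = |s − 1|·|-2s^2 - 3s - 9|.
Require δ ≤ 2. Then |s − 1| < 2 gives |s| < 3, and by the triangle inequality |-2s^2 - 3s - 9| ≤ 2·3^2 + 3·3 + 9 = 36.
Hence |(-2s^3 - s^2 - 6s - 7) + 16| ≤ 36|s − 1| < ε provided |s − 1| < ε/36.
Take δ = min(2, ε/36). Then 0 < |s − 1| < δ gives both |s − 1| < 2 and |s − 1| < ε/36, so |(-2s^3 - s^2 - 6s - 7) + 16| < ε.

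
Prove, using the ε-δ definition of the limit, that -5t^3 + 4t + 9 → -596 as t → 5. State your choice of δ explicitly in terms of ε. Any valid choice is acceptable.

δ = min(1, ε/451)

Let ε > 0 be given. We want δ > 0 such that 0 < |t − 5| < δ implies |(-5t^3 + 4t + 9) + 596| < ε.
(-5t^3 + 4t + 9) + 596 = -5t^3 + 4t + 605 = (t − 5)(-5t^2 - 25t - 121).
So |(-5t^3 + 4t + 9) + 596| = |t − 5|·|-5t^2 - 25t - 121|.
Require δ ≤ 1. Then |t − 5| < 1 gives |t| < 6, and by the triangle inequality |-5t^2 - 25t - 121| ≤ 5·6^2 + 25·6 + 121 = 451.
Hence |(-5t^3 + 4t + 9) + 596| ≤ 451|t − 5| < ε provided |t − 5| < ε/451.
Choosing δ = min(1, ε/451) ensures both conditions, hence |(-5t^3 + 4t + 9) + 596| < ε.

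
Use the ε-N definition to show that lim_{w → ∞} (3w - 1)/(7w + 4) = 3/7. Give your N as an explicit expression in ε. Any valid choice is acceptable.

N = (19/49)/ε

Fix ε > 0. We seek N > 0 such that w > N implies |(3w - 1)/(7w + 4) − (3/7)| < ε.
(3w - 1)/(7w + 4) − (3/7) = (7(3w - 1) − 3(7w + 4)) / (7(7w + 4)) = -19/(7(7w + 4)).
For w > 0 we have 7w + 4 > 7w, so |(3w - 1)/(7w + 4) − (3/7)| = 19/(7(7w + 4)) < 19/(7·7w) = (19/49)/w.
Thus |(3w - 1)/(7w + 4) − (3/7)| < ε whenever w > (19/49)/ε.
Take N = (19/49)/ε. If w > N then |(3w - 1)/(7w + 4) − (3/7)| < (19/49)/w < ε.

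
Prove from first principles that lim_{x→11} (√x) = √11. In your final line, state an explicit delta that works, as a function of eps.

delta = min(11, √11·eps)

Fix eps > 0. We want delta > 0 such that 0 < |x − 11| < delta implies |√x − √11| < eps.
Rationalise: √x − √11 = (x − 11)/(√x + √11), so |√x − √11| = |x − 11|/(√x + √11).
Restrict delta ≤ 11 so that |x − 11| < 11 forces x > 0, and then √x + √11 > √11.
Hence |√x − √11| < |x − 11|/√11, which is < eps once |x − 11| < √11·eps.
Take delta = min(11, √11·eps). If 0 < |x − 11| < delta then x > 0 and |√x − √11| < |x − 11|/√11 < eps.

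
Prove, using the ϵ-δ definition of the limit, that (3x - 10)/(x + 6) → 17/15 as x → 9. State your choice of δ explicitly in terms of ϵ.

δ = min(15/2, (225/56)ϵ)

Fix ϵ > 0. We want δ > 0 with 0 < |x − 9| < δ ⇒ |(3x - 10)/(x + 6) − (17/15)| < ϵ.
Combining over a common denominator, (3x - 10)/(x + 6) − (17/15) = [(3x - 10)·15 − 17·(x + 6)] / [15·(x + 6)] = 28(x − 9) / (15(x + 6)).
So |(3x - 10)/(x + 6) − (17/15)| = 28|x − 9| / (15·|x + 6|).
Restrict δ ≤ 15/2. Then |x − 9| < 15/2 gives |x + 6| = |(x − 9) + 15| ≥ 15 − 15/2 = 15/2.
Hence |(3x - 10)/(x + 6) − (17/15)| < 28|x − 9|/(15·(15/2)) = (56/225)|x − 9|, which is < ϵ once |x − 9| < (225/56)ϵ.
Take δ = min(15/2, (225/56)ϵ). Then 0 < |x − 9| < δ forces both bounds, so |(3x - 10)/(x + 6) − (17/15)| < ϵ.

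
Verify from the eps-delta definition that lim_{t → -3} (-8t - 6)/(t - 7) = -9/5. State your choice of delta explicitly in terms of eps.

Let eps > 0. We want delta > 0 with 0 < |t + 3| < delta ⇒ |(-8t - 6)/(t - 7) + 9/5| < eps.
Combining over a common denominator, (-8t - 6)/(t - 7) + 9/5 = [(-8t - 6)·(-10) − 18·(t - 7)] / [(-10)·(t - 7)] = 62(t + 3) / ((-10)(t - 7)).
So |(-8t - 6)/(t - 7) + 9/5| = 62|t + 3| / (10·|t − 7|).
Require delta ≤ 5, so |t − 7| ≥ |-10| − |t + 3| > 10 − 5 = 5.
Hence |(-8t - 6)/(t - 7) + 9/5| < 62|t + 3|/(10·5) = (31/25)|t + 3|, which is < eps once |t + 3| < (25/31)eps.
Take delta = min(5, (25/31)eps). Then 0 < |t + 3| < delta forces both bounds, so |(-8t - 6)/(t - 7) + 9/5| < eps.

delta = min(5, (25/31)eps)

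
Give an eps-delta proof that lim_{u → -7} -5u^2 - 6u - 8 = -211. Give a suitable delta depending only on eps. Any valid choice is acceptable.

delta = min(2, eps/74)

Let eps > 0. We want delta > 0 such that 0 < |u + 7| < delta implies |(-5u^2 - 6u - 8) + 211| < eps.
(-5u^2 - 6u - 8) + 211 = -5u^2 - 6u + 203 = (u + 7)(-5u + 29).
So |(-5u^2 - 6u - 8) + 211| = |u + 7|·|-5u + 29|.
Assume first that |u + 7| < 2, so |u| < 9. Then |-5u + 29| ≤ 5·9 + 29 = 74.
Hence |(-5u^2 - 6u - 8) + 211| ≤ 74|u + 7| < eps provided |u + 7| < eps/74.
Take delta = min(2, eps/74). Then 0 < |u + 7| < delta gives both |u + 7| < 2 and |u + 7| < eps/74, so |(-5u^2 - 6u - 8) + 211| < eps.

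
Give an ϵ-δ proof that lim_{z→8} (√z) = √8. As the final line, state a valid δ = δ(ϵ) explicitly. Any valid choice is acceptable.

Suppose ϵ > 0. We want δ > 0 such that 0 < |z − 8| < δ implies |√z − √8| < ϵ.
Multiplying by the conjugate, |√z − √8| = |z − 8|/(√z + √8).
Restrict δ ≤ 8 so that |z − 8| < 8 forces z > 0, and then √z + √8 > √8.
Hence |√z − √8| < |z − 8|/√8, which is < ϵ once |z − 8| < √8·ϵ.
Take δ = min(8, √8·ϵ). If 0 < |z − 8| < δ then z > 0 and |√z − √8| < |z − 8|/√8 < ϵ.

δ = min(8, √8·ϵ)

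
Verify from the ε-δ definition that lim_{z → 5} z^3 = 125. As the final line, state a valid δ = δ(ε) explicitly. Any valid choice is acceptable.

δ = min(2, ε/109)

Let ε > 0 be given. We seek δ > 0 with 0 < |z − 5| < δ ⇒ |z^3 − 125| < ε.
Factor: z^3 − 125 = (z − 5)(z^2 + 5z + 25), so |z^3 − 125| = |z − 5|·|z^2 + 5z + 25|.
Restrict δ ≤ 2. Then |z − 5| < 2 gives |z| < 7, so by the triangle inequality |z^2 + 5z + 25| ≤ 7^2 + 5·7 + 25 = 109.
Hence |z^3 − 125| ≤ 109|z − 5|, which is < ε once |z − 5| < ε/109.
Take δ = min(2, ε/109). If 0 < |z − 5| < δ then both bounds hold and |z^3 − 125| ≤ 109|z − 5| < 109·(ε/109) = ε.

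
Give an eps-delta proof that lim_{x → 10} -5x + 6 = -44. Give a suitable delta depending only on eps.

Fix eps > 0. We need delta > 0 so that 0 < |x − 10| < delta implies |(-5x + 6) + 44| < eps.
|(-5x + 6) + 44| = |-5x + 50| = 5|x − 10|.
So 5|x − 10| < eps exactly when |x − 10| < eps/5.
Choosing delta = eps/5 gives |(-5x + 6) + 44| = 5|x − 10| < eps whenever |x − 10| < delta.

delta = eps/5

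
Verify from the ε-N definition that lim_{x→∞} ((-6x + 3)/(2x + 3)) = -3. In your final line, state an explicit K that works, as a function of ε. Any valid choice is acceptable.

Let ε > 0. We seek K > 0 such that x > K implies |(-6x + 3)/(2x + 3) + 3| < ε.
(-6x + 3)/(2x + 3) + 3 = (2(-6x + 3) − (-6)(2x + 3)) / (2(2x + 3)) = 24/(2(2x + 3)).
For x > 0 we have 2x + 3 > 2x, so |(-6x + 3)/(2x + 3) + 3| = 24/(2(2x + 3)) < 24/(2·2x) = 6/x.
Thus |(-6x + 3)/(2x + 3) + 3| < ε whenever x > 6/ε.
Take K = 6/ε. If x > K then |(-6x + 3)/(2x + 3) + 3| < 6/x < ε.

K = 6/ε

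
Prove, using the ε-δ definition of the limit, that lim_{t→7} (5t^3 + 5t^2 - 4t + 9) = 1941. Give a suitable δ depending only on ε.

δ = min(1, ε/916)

Suppose ε > 0. We want δ > 0 such that 0 < |t − 7| < δ implies |(5t^3 + 5t^2 - 4t + 9) − 1941| < ε.
(5t^3 + 5t^2 - 4t + 9) − 1941 = 5t^3 + 5t^2 - 4t - 1932 = (t − 7)(5t^2 + 40t + 276).
So |(5t^3 + 5t^2 - 4t + 9) − 1941| = |t − 7|·|5t^2 + 40t + 276|.
Require δ ≤ 1. Then |t − 7| < 1 gives |t| < 8, and by the triangle inequality |5t^2 + 40t + 276| ≤ 5·8^2 + 40·8 + 276 = 916.
Hence |(5t^3 + 5t^2 - 4t + 9) − 1941| ≤ 916|t − 7| < ε provided |t − 7| < ε/916.
Take δ = min(1, ε/916). Then 0 < |t − 7| < δ gives both |t − 7| < 1 and |t − 7| < ε/916, so |(5t^3 + 5t^2 - 4t + 9) − 1941| < ε.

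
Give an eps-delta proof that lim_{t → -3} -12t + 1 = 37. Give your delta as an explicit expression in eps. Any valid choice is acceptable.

Fix eps > 0. We need delta > 0 so that 0 < |t + 3| < delta implies |(-12t + 1) − 37| < eps.
Since (-12t + 1) − 37 = -12(t + 3), we have |(-12t + 1) − 37| = 12|t + 3|.
Thus it suffices that |t + 3| < eps/12.
Choosing delta = eps/12 gives |(-12t + 1) − 37| = 12|t + 3| < eps whenever |t + 3| < delta.

delta = eps/12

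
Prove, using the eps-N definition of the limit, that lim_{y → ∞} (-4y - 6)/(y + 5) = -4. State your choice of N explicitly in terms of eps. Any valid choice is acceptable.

N = 14/eps

Let eps > 0 be given. We seek N > 0 such that y > N implies |(-4y - 6)/(y + 5) + 4| < eps.
(-4y - 6)/(y + 5) + 4 = ((-4y - 6) − (-4)(y + 5)) / ((y + 5)) = 14/((y + 5)).
For y > 0 we have y + 5 > y, so |(-4y - 6)/(y + 5) + 4| = 14/((y + 5)) < 14/(y) = 14/y.
Thus |(-4y - 6)/(y + 5) + 4| < eps whenever y > 14/eps.
Take N = 14/eps. If y > N then |(-4y - 6)/(y + 5) + 4| < 14/y < eps.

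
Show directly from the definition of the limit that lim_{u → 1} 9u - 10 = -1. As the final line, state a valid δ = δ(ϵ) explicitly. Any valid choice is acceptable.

δ = ϵ/9

Let ϵ > 0. We need δ > 0 so that 0 < |u − 1| < δ implies |(9u - 10) + 1| < ϵ.
|(9u - 10) + 1| = |9u - 9| = 9|u − 1|.
So 9|u − 1| < ϵ exactly when |u − 1| < ϵ/9.
Take δ = ϵ/9. If 0 < |u − 1| < δ then |(9u - 10) + 1| = 9|u − 1| < 9·(ϵ/9) = ϵ.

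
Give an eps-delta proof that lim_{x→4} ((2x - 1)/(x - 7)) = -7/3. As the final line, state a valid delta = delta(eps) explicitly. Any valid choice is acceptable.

Suppose eps > 0. We want delta > 0 with 0 < |x − 4| < delta ⇒ |(2x - 1)/(x - 7) + 7/3| < eps.
Combining over a common denominator, (2x - 1)/(x - 7) + 7/3 = [(2x - 1)·(-3) − 7·(x - 7)] / [(-3)·(x - 7)] = -13(x − 4) / ((-3)(x - 7)).
So |(2x - 1)/(x - 7) + 7/3| = 13|x − 4| / (3·|x − 7|).
Require delta ≤ 3/2, so |x − 7| ≥ |-3| − |x − 4| > 3 − 3/2 = 3/2.
Hence |(2x - 1)/(x - 7) + 7/3| < 13|x − 4|/(3·(3/2)) = (26/9)|x − 4|, which is < eps once |x − 4| < (9/26)eps.
Take delta = min(3/2, (9/26)eps). Then 0 < |x − 4| < delta forces both bounds, so |(2x - 1)/(x - 7) + 7/3| < eps.

delta = min(3/2, (9/26)eps)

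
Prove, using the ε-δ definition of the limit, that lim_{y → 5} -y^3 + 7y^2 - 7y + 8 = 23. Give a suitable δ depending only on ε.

δ = min(2, ε/66)

Let ε > 0. We want δ > 0 such that 0 < |y − 5| < δ implies |(-y^3 + 7y^2 - 7y + 8) − 23| < ε.
(-y^3 + 7y^2 - 7y + 8) − 23 = -y^3 + 7y^2 - 7y - 15 = (y − 5)(-y^2 + 2y + 3).
So |(-y^3 + 7y^2 - 7y + 8) − 23| = |y − 5|·|-y^2 + 2y + 3|.
Assume first that |y − 5| < 2, so |y| < 7. Then |-y^2 + 2y + 3| ≤ 7^2 + 2·7 + 3 = 66.
Hence |(-y^3 + 7y^2 - 7y + 8) − 23| ≤ 66|y − 5| < ε provided |y − 5| < ε/66.
Take δ = min(2, ε/66). Then 0 < |y − 5| < δ gives both |y − 5| < 2 and |y − 5| < ε/66, so |(-y^3 + 7y^2 - 7y + 8) − 23| < ε.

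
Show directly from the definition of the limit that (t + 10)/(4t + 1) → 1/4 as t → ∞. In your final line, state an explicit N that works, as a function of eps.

N = (39/16)/eps

Fix eps > 0. We seek N > 0 such that t > N implies |(t + 10)/(4t + 1) − (1/4)| < eps.
(t + 10)/(4t + 1) − (1/4) = (4(t + 10) − (4t + 1)) / (4(4t + 1)) = 39/(4(4t + 1)).
For t > 0 we have 4t + 1 > 4t, so |(t + 10)/(4t + 1) − (1/4)| = 39/(4(4t + 1)) < 39/(4·4t) = (39/16)/t.
Thus |(t + 10)/(4t + 1) − (1/4)| < eps whenever t > (39/16)/eps.
Take N = (39/16)/eps. If t > N then |(t + 10)/(4t + 1) − (1/4)| < (39/16)/t < eps.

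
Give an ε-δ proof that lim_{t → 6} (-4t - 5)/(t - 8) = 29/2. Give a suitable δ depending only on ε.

Let ε > 0. We want δ > 0 with 0 < |t − 6| < δ ⇒ |(-4t - 5)/(t - 8) − (29/2)| < ε.
Combining over a common denominator, (-4t - 5)/(t - 8) − (29/2) = [(-4t - 5)·(-2) − (-29)·(t - 8)] / [(-2)·(t - 8)] = 37(t − 6) / ((-2)(t - 8)).
So |(-4t - 5)/(t - 8) − (29/2)| = 37|t − 6| / (2·|t − 8|).
Restrict δ ≤ 1. Then |t − 6| < 1 gives |t − 8| = |(t − 6) + (-2)| ≥ 2 − 1 = 1.
Hence |(-4t - 5)/(t - 8) − (29/2)| < 37|t − 6|/(2·1) = (37/2)|t − 6|, which is < ε once |t − 6| < (2/37)ε.
Take δ = min(1, (2/37)ε). Then 0 < |t − 6| < δ forces both bounds, so |(-4t - 5)/(t - 8) − (29/2)| < ε.

δ = min(1, (2/37)ε)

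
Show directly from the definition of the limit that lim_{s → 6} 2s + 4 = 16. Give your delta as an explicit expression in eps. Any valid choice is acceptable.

delta = eps/2

Suppose eps > 0. We need delta > 0 so that 0 < |s − 6| < delta implies |(2s + 4) − 16| < eps.
|(2s + 4) − 16| = |2s - 12| = 2|s − 6|.
So 2|s − 6| < eps exactly when |s − 6| < eps/2.
Take delta = eps/2. If 0 < |s − 6| < delta then |(2s + 4) − 16| = 2|s − 6| < 2·(eps/2) = eps.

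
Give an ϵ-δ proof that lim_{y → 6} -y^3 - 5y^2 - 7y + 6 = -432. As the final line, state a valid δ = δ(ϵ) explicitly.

Let ϵ > 0 be given. We want δ > 0 such that 0 < |y − 6| < δ implies |(-y^3 - 5y^2 - 7y + 6) + 432| < ϵ.
(-y^3 - 5y^2 - 7y + 6) + 432 = -y^3 - 5y^2 - 7y + 438 = (y − 6)(-y^2 - 11y - 73).
So |(-y^3 - 5y^2 - 7y + 6) + 432| = |y − 6|·|-y^2 - 11y - 73|.
Assume first that |y − 6| < 1, so |y| < 7. Then |-y^2 - 11y - 73| ≤ 7^2 + 11·7 + 73 = 199.
Hence |(-y^3 - 5y^2 - 7y + 6) + 432| ≤ 199|y − 6| < ϵ provided |y − 6| < ϵ/199.
Choosing δ = min(1, ϵ/199) ensures both conditions, hence |(-y^3 - 5y^2 - 7y + 6) + 432| < ϵ.

δ = min(1, ϵ/199)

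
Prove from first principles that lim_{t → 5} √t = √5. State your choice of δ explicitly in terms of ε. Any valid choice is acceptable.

δ = min(5, √5·ε)

Suppose ε > 0. We want δ > 0 such that 0 < |t − 5| < δ implies |√t − √5| < ε.
Rationalise: √t − √5 = (t − 5)/(√t + √5), so |√t − √5| = |t − 5|/(√t + √5).
Restrict δ ≤ 5 so that |t − 5| < 5 forces t > 0, and then √t + √5 > √5.
Hence |√t − √5| < |t − 5|/√5, which is < ε once |t − 5| < √5·ε.
Take δ = min(5, √5·ε). If 0 < |t − 5| < δ then t > 0 and |√t − √5| < |t − 5|/√5 < ε.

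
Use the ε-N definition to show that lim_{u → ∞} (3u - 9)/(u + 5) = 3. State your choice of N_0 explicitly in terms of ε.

N_0 = 24/ε

Fix ε > 0. We seek N_0 > 0 such that u > N_0 implies |(3u - 9)/(u + 5) − 3| < ε.
(3u - 9)/(u + 5) − 3 = ((3u - 9) − 3(u + 5)) / ((u + 5)) = -24/((u + 5)).
For u > 0 we have u + 5 > u, so |(3u - 9)/(u + 5) − 3| = 24/((u + 5)) < 24/(u) = 24/u.
Thus |(3u - 9)/(u + 5) − 3| < ε whenever u > 24/ε.
Take N_0 = 24/ε. If u > N_0 then |(3u - 9)/(u + 5) − 3| < 24/u < ε.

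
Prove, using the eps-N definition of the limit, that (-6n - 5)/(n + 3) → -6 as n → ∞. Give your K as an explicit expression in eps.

K = 13/eps

Let eps > 0 be given. For n ≥ 1, |(-6n - 5)/(n + 3) + 6| = |13|/((n + 3)) = 13/((n + 3)).
Since n + 3 ≥ n for n ≥ 1, this is ≤ 13/(n) = 13/n.
So |(-6n - 5)/(n + 3) + 6| < eps whenever n > 13/eps.
Take K = 13/eps. If n > K then |(-6n - 5)/(n + 3) + 6| ≤ 13/n < eps.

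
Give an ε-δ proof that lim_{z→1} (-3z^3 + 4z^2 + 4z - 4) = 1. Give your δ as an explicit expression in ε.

δ = min(1, ε/19)

Suppose ε > 0. We want δ > 0 such that 0 < |z − 1| < δ implies |(-3z^3 + 4z^2 + 4z - 4) − 1| < ε.
(-3z^3 + 4z^2 + 4z - 4) − 1 = -3z^3 + 4z^2 + 4z - 5 = (z − 1)(-3z^2 + z + 5).
So |(-3z^3 + 4z^2 + 4z - 4) − 1| = |z − 1|·|-3z^2 + z + 5|.
Require δ ≤ 1. Then |z − 1| < 1 gives |z| < 2, and by the triangle inequality |-3z^2 + z + 5| ≤ 3·2^2 + 2 + 5 = 19.
Hence |(-3z^3 + 4z^2 + 4z - 4) − 1| ≤ 19|z − 1| < ε provided |z − 1| < ε/19.
Choosing δ = min(1, ε/19) ensures both conditions, hence |(-3z^3 + 4z^2 + 4z - 4) − 1| < ε.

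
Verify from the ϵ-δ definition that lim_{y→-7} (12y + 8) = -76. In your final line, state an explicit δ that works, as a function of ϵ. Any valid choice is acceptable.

δ = ϵ/12

Fix ϵ > 0. We need δ > 0 so that 0 < |y + 7| < δ implies |(12y + 8) + 76| < ϵ.
Since (12y + 8) + 76 = 12(y + 7), we have |(12y + 8) + 76| = 12|y + 7|.
Thus it suffices that |y + 7| < ϵ/12.
Choosing δ = ϵ/12 gives |(12y + 8) + 76| = 12|y + 7| < ϵ whenever |y + 7| < δ.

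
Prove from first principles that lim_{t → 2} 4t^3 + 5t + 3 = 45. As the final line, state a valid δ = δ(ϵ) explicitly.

δ = min(1, ϵ/81)

Fix ϵ > 0. We want δ > 0 such that 0 < |t − 2| < δ implies |(4t^3 + 5t + 3) − 45| < ϵ.
(4t^3 + 5t + 3) − 45 = 4t^3 + 5t - 42 = (t − 2)(4t^2 + 8t + 21).
So |(4t^3 + 5t + 3) − 45| = |t − 2|·|4t^2 + 8t + 21|.
Require δ ≤ 1. Then |t − 2| < 1 gives |t| < 3, and by the triangle inequality |4t^2 + 8t + 21| ≤ 4·3^2 + 8·3 + 21 = 81.
Hence |(4t^3 + 5t + 3) − 45| ≤ 81|t − 2| < ϵ provided |t − 2| < ϵ/81.
Take δ = min(1, ϵ/81). Then 0 < |t − 2| < δ gives both |t − 2| < 1 and |t − 2| < ϵ/81, so |(4t^3 + 5t + 3) − 45| < ϵ.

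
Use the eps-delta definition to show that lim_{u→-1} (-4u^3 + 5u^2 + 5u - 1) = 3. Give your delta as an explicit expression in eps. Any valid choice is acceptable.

delta = min(1, eps/38)

Let eps > 0. We want delta > 0 such that 0 < |u + 1| < delta implies |(-4u^3 + 5u^2 + 5u - 1) − 3| < eps.
(-4u^3 + 5u^2 + 5u - 1) − 3 = -4u^3 + 5u^2 + 5u - 4 = (u + 1)(-4u^2 + 9u - 4).
So |(-4u^3 + 5u^2 + 5u - 1) − 3| = |u + 1|·|-4u^2 + 9u - 4|.
Assume first that |u + 1| < 1, so |u| < 2. Then |-4u^2 + 9u - 4| ≤ 4·2^2 + 9·2 + 4 = 38.
Hence |(-4u^3 + 5u^2 + 5u - 1) − 3| ≤ 38|u + 1| < eps provided |u + 1| < eps/38.
Choosing delta = min(1, eps/38) ensures both conditions, hence |(-4u^3 + 5u^2 + 5u - 1) − 3| < eps.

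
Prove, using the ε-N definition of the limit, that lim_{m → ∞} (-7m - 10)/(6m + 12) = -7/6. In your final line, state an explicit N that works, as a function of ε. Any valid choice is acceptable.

N = (2/3)/ε

Let ε > 0. For m ≥ 1, |(-7m - 10)/(6m + 12) + 7/6| = |24|/(6(6m + 12)) = 24/(6(6m + 12)).
Since 6m + 12 ≥ 6m for m ≥ 1, this is ≤ 24/(6·6m) = (2/3)/m.
So |(-7m - 10)/(6m + 12) + 7/6| < ε whenever m > (2/3)/ε.
Take N = (2/3)/ε. If m > N then |(-7m - 10)/(6m + 12) + 7/6| ≤ (2/3)/m < ε.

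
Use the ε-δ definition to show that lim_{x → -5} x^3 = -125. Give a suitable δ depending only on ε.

δ = min(1, ε/91)

Let ε > 0. We seek δ > 0 with 0 < |x + 5| < δ ⇒ |x^3 + 125| < ε.
Factor: x^3 + 125 = (x + 5)(x^2 - 5x + 25), so |x^3 + 125| = |x + 5|·|x^2 - 5x + 25|.
Restrict δ ≤ 1. Then |x + 5| < 1 gives |x| < 6, so by the triangle inequality |x^2 - 5x + 25| ≤ 6^2 + 5·6 + 25 = 91.
Hence |x^3 + 125| ≤ 91|x + 5|, which is < ε once |x + 5| < ε/91.
Take δ = min(1, ε/91). If 0 < |x + 5| < δ then both bounds hold and |x^3 + 125| ≤ 91|x + 5| < 91·(ε/91) = ε.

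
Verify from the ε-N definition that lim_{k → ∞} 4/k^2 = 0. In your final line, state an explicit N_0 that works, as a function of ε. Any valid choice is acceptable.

N_0 = (4/ε)^{1/2}

Let ε > 0. For k ≥ 1, |4/k^2 − 0| = 4/k^2.
4/k^2 < ε ⇔ k^2 > 4/ε ⇔ k > (4/ε)^{1/2}.
Take N_0 = (4/ε)^{1/2}. Then k > N_0 implies 4/k^2 < ε.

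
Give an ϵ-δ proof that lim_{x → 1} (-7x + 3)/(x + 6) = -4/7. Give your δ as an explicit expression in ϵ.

δ = min(7/2, (49/90)ϵ)

Let ϵ > 0 be given. We want δ > 0 with 0 < |x − 1| < δ ⇒ |(-7x + 3)/(x + 6) + 4/7| < ϵ.
Combining over a common denominator, (-7x + 3)/(x + 6) + 4/7 = [(-7x + 3)·7 − (-4)·(x + 6)] / [7·(x + 6)] = -45(x − 1) / (7(x + 6)).
So |(-7x + 3)/(x + 6) + 4/7| = 45|x − 1| / (7·|x + 6|).
Require δ ≤ 7/2, so |x + 6| ≥ |7| − |x − 1| > 7 − 7/2 = 7/2.
Hence |(-7x + 3)/(x + 6) + 4/7| < 45|x − 1|/(7·(7/2)) = (90/49)|x − 1|, which is < ϵ once |x − 1| < (49/90)ϵ.
Take δ = min(7/2, (49/90)ϵ). Then 0 < |x − 1| < δ forces both bounds, so |(-7x + 3)/(x + 6) + 4/7| < ϵ.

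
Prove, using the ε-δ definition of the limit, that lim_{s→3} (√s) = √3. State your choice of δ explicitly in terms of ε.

Let ε > 0 be given. We want δ > 0 such that 0 < |s − 3| < δ implies |√s − √3| < ε.
Rationalise: √s − √3 = (s − 3)/(√s + √3), so |√s − √3| = |s − 3|/(√s + √3).
Restrict δ ≤ 3 so that |s − 3| < 3 forces s > 0, and then √s + √3 > √3.
Hence |√s − √3| < |s − 3|/√3, which is < ε once |s − 3| < √3·ε.
Take δ = min(3, √3·ε). If 0 < |s − 3| < δ then s > 0 and |√s − √3| < |s − 3|/√3 < ε.

δ = min(3, √3·ε)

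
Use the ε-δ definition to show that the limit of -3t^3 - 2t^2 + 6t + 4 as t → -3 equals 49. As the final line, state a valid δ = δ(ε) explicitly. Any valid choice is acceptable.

Suppose ε > 0. We want δ > 0 such that 0 < |t + 3| < δ implies |(-3t^3 - 2t^2 + 6t + 4) − 49| < ε.
(-3t^3 - 2t^2 + 6t + 4) − 49 = -3t^3 - 2t^2 + 6t - 45 = (t + 3)(-3t^2 + 7t - 15).
So |(-3t^3 - 2t^2 + 6t + 4) − 49| = |t + 3|·|-3t^2 + 7t - 15|.
Assume first that |t + 3| < 1, so |t| < 4. Then |-3t^2 + 7t - 15| ≤ 3·4^2 + 7·4 + 15 = 91.
Hence |(-3t^3 - 2t^2 + 6t + 4) − 49| ≤ 91|t + 3| < ε provided |t + 3| < ε/91.
Choosing δ = min(1, ε/91) ensures both conditions, hence |(-3t^3 - 2t^2 + 6t + 4) − 49| < ε.

δ = min(1, ε/91)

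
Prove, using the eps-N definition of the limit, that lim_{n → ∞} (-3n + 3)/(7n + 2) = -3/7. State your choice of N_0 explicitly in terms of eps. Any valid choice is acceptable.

N_0 = (27/49)/eps

Suppose eps > 0. For n ≥ 1, |(-3n + 3)/(7n + 2) + 3/7| = |27|/(7(7n + 2)) = 27/(7(7n + 2)).
Since 7n + 2 ≥ 7n for n ≥ 1, this is ≤ 27/(7·7n) = (27/49)/n.
So |(-3n + 3)/(7n + 2) + 3/7| < eps whenever n > (27/49)/eps.
Take N_0 = (27/49)/eps. If n > N_0 then |(-3n + 3)/(7n + 2) + 3/7| ≤ (27/49)/n < eps.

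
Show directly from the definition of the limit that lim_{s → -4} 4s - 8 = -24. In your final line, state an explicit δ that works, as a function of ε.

Fix ε > 0. We need δ > 0 so that 0 < |s + 4| < δ implies |(4s - 8) + 24| < ε.
Since (4s - 8) + 24 = 4(s + 4), we have |(4s - 8) + 24| = 4|s + 4|.
Thus it suffices that |s + 4| < ε/4.
Choosing δ = ε/4 gives |(4s - 8) + 24| = 4|s + 4| < ε whenever |s + 4| < δ.

δ = ε/4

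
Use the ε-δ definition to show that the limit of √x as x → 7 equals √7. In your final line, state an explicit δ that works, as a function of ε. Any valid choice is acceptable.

Let ε > 0 be given. We want δ > 0 such that 0 < |x − 7| < δ implies |√x − √7| < ε.
Multiplying by the conjugate, |√x − √7| = |x − 7|/(√x + √7).
Restrict δ ≤ 7 so that |x − 7| < 7 forces x > 0, and then √x + √7 > √7.
Hence |√x − √7| < |x − 7|/√7, which is < ε once |x − 7| < √7·ε.
Take δ = min(7, √7·ε). If 0 < |x − 7| < δ then x > 0 and |√x − √7| < |x − 7|/√7 < ε.

δ = min(7, √7·ε)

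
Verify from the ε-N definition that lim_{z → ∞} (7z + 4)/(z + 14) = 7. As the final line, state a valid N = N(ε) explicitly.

N = 94/ε

Suppose ε > 0. We seek N > 0 such that z > N implies |(7z + 4)/(z + 14) − 7| < ε.
(7z + 4)/(z + 14) − 7 = ((7z + 4) − 7(z + 14)) / ((z + 14)) = -94/((z + 14)).
For z > 0 we have z + 14 > z, so |(7z + 4)/(z + 14) − 7| = 94/((z + 14)) < 94/(z) = 94/z.
Thus |(7z + 4)/(z + 14) − 7| < ε whenever z > 94/ε.
Take N = 94/ε. If z > N then |(7z + 4)/(z + 14) − 7| < 94/z < ε.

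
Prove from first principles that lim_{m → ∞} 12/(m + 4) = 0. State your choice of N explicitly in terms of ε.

N = 12/ε

Let ε > 0. For m ≥ 1, |12/(m + 4) − 0| = 12/(m + 4) ≤ 12/m.
We need 12/m < ε, i.e. m > 12/ε.
Take N = 12/ε. If m > N then |12/(m + 4)| ≤ 12/m < ε.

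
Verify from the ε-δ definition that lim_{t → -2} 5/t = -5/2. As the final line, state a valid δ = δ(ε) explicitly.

Let ε > 0. We seek δ > 0 such that 0 < |t + 2| < δ implies |5/t + 5/2| < ε.
|5/t + 5/2| = 5·|-2 − t|/(2·|t|) = 5|t + 2|/(2|t|).
Restrict δ ≤ 1. Then |t + 2| < 1 gives |t| > 1, so 2|t| > 2.
Then |5/t + 5/2| < 5|t + 2|/2, which is < ε when |t + 2| < (2/5)ε.
Take δ = min(1, (2/5)ε). Then 0 < |t + 2| < δ gives both |t + 2| < 1 and |t + 2| < (2/5)ε, so |5/t + 5/2| < ε.

δ = min(1, (2/5)ε)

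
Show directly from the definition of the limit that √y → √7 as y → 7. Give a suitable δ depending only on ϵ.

Let ϵ > 0 be given. We want δ > 0 such that 0 < |y − 7| < δ implies |√y − √7| < ϵ.
Multiplying by the conjugate, |√y − √7| = |y − 7|/(√y + √7).
Restrict δ ≤ 7 so that |y − 7| < 7 forces y > 0, and then √y + √7 > √7.
Hence |√y − √7| < |y − 7|/√7, which is < ϵ once |y − 7| < √7·ϵ.
Take δ = min(7, √7·ϵ). If 0 < |y − 7| < δ then y > 0 and |√y − √7| < |y − 7|/√7 < ϵ.

δ = min(7, √7·ϵ)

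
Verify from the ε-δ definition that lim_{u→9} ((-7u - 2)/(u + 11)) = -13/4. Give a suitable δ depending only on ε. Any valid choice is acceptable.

Fix ε > 0. We want δ > 0 with 0 < |u − 9| < δ ⇒ |(-7u - 2)/(u + 11) + 13/4| < ε.
Combining over a common denominator, (-7u - 2)/(u + 11) + 13/4 = [(-7u - 2)·20 − (-65)·(u + 11)] / [20·(u + 11)] = -75(u − 9) / (20(u + 11)).
So |(-7u - 2)/(u + 11) + 13/4| = 75|u − 9| / (20·|u + 11|).
Require δ ≤ 10, so |u + 11| ≥ |20| − |u − 9| > 20 − 10 = 10.
Hence |(-7u - 2)/(u + 11) + 13/4| < 75|u − 9|/(20·10) = (3/8)|u − 9|, which is < ε once |u − 9| < (8/3)ε.
Take δ = min(10, (8/3)ε). Then 0 < |u − 9| < δ forces both bounds, so |(-7u - 2)/(u + 11) + 13/4| < ε.

δ = min(10, (8/3)ε)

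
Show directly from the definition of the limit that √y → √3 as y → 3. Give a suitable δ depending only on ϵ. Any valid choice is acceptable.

Let ϵ > 0 be given. We want δ > 0 such that 0 < |y − 3| < δ implies |√y − √3| < ϵ.
Rationalise: √y − √3 = (y − 3)/(√y + √3), so |√y − √3| = |y − 3|/(√y + √3).
Restrict δ ≤ 3 so that |y − 3| < 3 forces y > 0, and then √y + √3 > √3.
Hence |√y − √3| < |y − 3|/√3, which is < ϵ once |y − 3| < √3·ϵ.
Take δ = min(3, √3·ϵ). If 0 < |y − 3| < δ then y > 0 and |√y − √3| < |y − 3|/√3 < ϵ.

δ = min(3, √3·ϵ)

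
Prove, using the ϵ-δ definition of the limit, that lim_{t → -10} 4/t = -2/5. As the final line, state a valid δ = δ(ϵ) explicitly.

δ = min(5, (25/2)ϵ)

Let ϵ > 0 be given. We seek δ > 0 such that 0 < |t + 10| < δ implies |4/t + 2/5| < ϵ.
|4/t + 2/5| = 4·|-10 − t|/(10·|t|) = 4|t + 10|/(10|t|).
Require δ ≤ 5 so that |t| > 10 − 5 = 5, hence 10|t| > 50.
Then |4/t + 2/5| < 4|t + 10|/50, which is < ϵ when |t + 10| < (25/2)ϵ.
Take δ = min(5, (25/2)ϵ). Then 0 < |t + 10| < δ gives both |t + 10| < 5 and |t + 10| < (25/2)ϵ, so |4/t + 2/5| < ϵ.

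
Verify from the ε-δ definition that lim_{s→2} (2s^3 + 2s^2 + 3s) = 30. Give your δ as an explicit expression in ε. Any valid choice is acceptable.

δ = min(1, ε/51)

Suppose ε > 0. We want δ > 0 such that 0 < |s − 2| < δ implies |(2s^3 + 2s^2 + 3s) − 30| < ε.
(2s^3 + 2s^2 + 3s) − 30 = 2s^3 + 2s^2 + 3s - 30 = (s − 2)(2s^2 + 6s + 15).
So |(2s^3 + 2s^2 + 3s) − 30| = |s − 2|·|2s^2 + 6s + 15|.
Assume first that |s − 2| < 1, so |s| < 3. Then |2s^2 + 6s + 15| ≤ 2·3^2 + 6·3 + 15 = 51.
Hence |(2s^3 + 2s^2 + 3s) − 30| ≤ 51|s − 2| < ε provided |s − 2| < ε/51.
Choosing δ = min(1, ε/51) ensures both conditions, hence |(2s^3 + 2s^2 + 3s) − 30| < ε.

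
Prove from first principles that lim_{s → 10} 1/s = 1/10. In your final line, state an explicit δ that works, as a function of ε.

δ = min(5, 50ε)

Let ε > 0. We seek δ > 0 such that 0 < |s − 10| < δ implies |1/s − (1/10)| < ε.
|1/s − (1/10)| = |10 − s|/(10·|s|) = |s − 10|/(10|s|).
Restrict δ ≤ 5. Then |s − 10| < 5 gives |s| > 5, so 10|s| > 50.
Then |1/s − (1/10)| < |s − 10|/50, which is < ε when |s − 10| < 50ε.
Take δ = min(5, 50ε). Then 0 < |s − 10| < δ gives both |s − 10| < 5 and |s − 10| < 50ε, so |1/s − (1/10)| < ε.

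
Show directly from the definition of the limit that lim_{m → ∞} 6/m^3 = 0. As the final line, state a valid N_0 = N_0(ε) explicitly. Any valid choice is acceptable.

Suppose ε > 0. For m ≥ 1, |6/m^3 − 0| = 6/m^3.
6/m^3 < ε ⇔ m^3 > 6/ε ⇔ m > (6/ε)^{1/3}.
Take N_0 = (6/ε)^{1/3}. Then m > N_0 implies 6/m^3 < ε.

N_0 = (6/ε)^{1/3}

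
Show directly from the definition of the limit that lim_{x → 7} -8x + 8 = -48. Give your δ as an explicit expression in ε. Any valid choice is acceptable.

Let ε > 0 be given. We need δ > 0 so that 0 < |x − 7| < δ implies |(-8x + 8) + 48| < ε.
Since (-8x + 8) + 48 = -8(x − 7), we have |(-8x + 8) + 48| = 8|x − 7|.
Thus it suffices that |x − 7| < ε/8.
Take δ = ε/8. If 0 < |x − 7| < δ then |(-8x + 8) + 48| = 8|x − 7| < 8·(ε/8) = ε.

δ = ε/8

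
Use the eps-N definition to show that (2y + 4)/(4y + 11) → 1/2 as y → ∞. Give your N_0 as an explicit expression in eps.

Let eps > 0 be given. We seek N_0 > 0 such that y > N_0 implies |(2y + 4)/(4y + 11) − (1/2)| < eps.
(2y + 4)/(4y + 11) − (1/2) = (4(2y + 4) − 2(4y + 11)) / (4(4y + 11)) = -6/(4(4y + 11)).
For y > 0 we have 4y + 11 > 4y, so |(2y + 4)/(4y + 11) − (1/2)| = 6/(4(4y + 11)) < 6/(4·4y) = (3/8)/y.
Thus |(2y + 4)/(4y + 11) − (1/2)| < eps whenever y > (3/8)/eps.
Take N_0 = (3/8)/eps. If y > N_0 then |(2y + 4)/(4y + 11) − (1/2)| < (3/8)/y < eps.

N_0 = (3/8)/eps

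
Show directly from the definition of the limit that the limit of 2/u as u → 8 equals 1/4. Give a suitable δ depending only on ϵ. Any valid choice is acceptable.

δ = min(4, 16ϵ)

Let ϵ > 0 be given. We seek δ > 0 such that 0 < |u − 8| < δ implies |2/u − (1/4)| < ϵ.
|2/u − (1/4)| = 2·|8 − u|/(8·|u|) = 2|u − 8|/(8|u|).
Restrict δ ≤ 4. Then |u − 8| < 4 gives |u| > 4, so 8|u| > 32.
Then |2/u − (1/4)| < 2|u − 8|/32, which is < ϵ when |u − 8| < 16ϵ.
Take δ = min(4, 16ϵ). Then 0 < |u − 8| < δ gives both |u − 8| < 4 and |u − 8| < 16ϵ, so |2/u − (1/4)| < ϵ.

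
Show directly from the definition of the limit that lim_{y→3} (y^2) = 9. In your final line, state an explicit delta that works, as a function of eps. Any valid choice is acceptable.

Let eps > 0. We seek delta > 0 with 0 < |y − 3| < delta ⇒ |y^2 − 9| < eps.
Factor: y^2 − 9 = (y − 3)(y + 3), so |y^2 − 9| = |y − 3|·|y + 3|.
Impose delta ≤ 1 so that |y| < 4; then |y + 3| ≤ 7.
Hence |y^2 − 9| ≤ 7|y − 3|, which is < eps once |y − 3| < eps/7.
Take delta = min(1, eps/7). If 0 < |y − 3| < delta then both bounds hold and |y^2 − 9| ≤ 7|y − 3| < 7·(eps/7) = eps.

delta = min(1, eps/7)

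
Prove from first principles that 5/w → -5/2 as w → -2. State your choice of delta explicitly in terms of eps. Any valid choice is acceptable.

Let eps > 0 be given. We seek delta > 0 such that 0 < |w + 2| < delta implies |5/w + 5/2| < eps.
|5/w + 5/2| = 5·|-2 − w|/(2·|w|) = 5|w + 2|/(2|w|).
Require delta ≤ 1 so that |w| > 2 − 1 = 1, hence 2|w| > 2.
Then |5/w + 5/2| < 5|w + 2|/2, which is < eps when |w + 2| < (2/5)eps.
Take delta = min(1, (2/5)eps). Then 0 < |w + 2| < delta gives both |w + 2| < 1 and |w + 2| < (2/5)eps, so |5/w + 5/2| < eps.

delta = min(1, (2/5)eps)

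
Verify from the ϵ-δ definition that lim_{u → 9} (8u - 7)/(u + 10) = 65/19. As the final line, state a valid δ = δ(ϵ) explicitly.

δ = min(19/2, (361/174)ϵ)

Fix ϵ > 0. We want δ > 0 with 0 < |u − 9| < δ ⇒ |(8u - 7)/(u + 10) − (65/19)| < ϵ.
Combining over a common denominator, (8u - 7)/(u + 10) − (65/19) = [(8u - 7)·19 − 65·(u + 10)] / [19·(u + 10)] = 87(u − 9) / (19(u + 10)).
So |(8u - 7)/(u + 10) − (65/19)| = 87|u − 9| / (19·|u + 10|).
Require δ ≤ 19/2, so |u + 10| ≥ |19| − |u − 9| > 19 − 19/2 = 19/2.
Hence |(8u - 7)/(u + 10) − (65/19)| < 87|u − 9|/(19·(19/2)) = (174/361)|u − 9|, which is < ϵ once |u − 9| < (361/174)ϵ.
Take δ = min(19/2, (361/174)ϵ). Then 0 < |u − 9| < δ forces both bounds, so |(8u - 7)/(u + 10) − (65/19)| < ϵ.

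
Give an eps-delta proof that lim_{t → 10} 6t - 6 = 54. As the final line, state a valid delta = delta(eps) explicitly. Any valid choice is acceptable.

Suppose eps > 0. We need delta > 0 so that 0 < |t − 10| < delta implies |(6t - 6) − 54| < eps.
Since (6t - 6) − 54 = 6(t − 10), we have |(6t - 6) − 54| = 6|t − 10|.
So 6|t − 10| < eps exactly when |t − 10| < eps/6.
Take delta = eps/6. If 0 < |t − 10| < delta then |(6t - 6) − 54| = 6|t − 10| < 6·(eps/6) = eps.

delta = eps/6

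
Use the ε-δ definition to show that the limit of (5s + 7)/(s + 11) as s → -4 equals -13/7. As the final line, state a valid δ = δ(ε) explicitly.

δ = min(7/2, (49/96)ε)

Suppose ε > 0. We want δ > 0 with 0 < |s + 4| < δ ⇒ |(5s + 7)/(s + 11) + 13/7| < ε.
Combining over a common denominator, (5s + 7)/(s + 11) + 13/7 = [(5s + 7)·7 − (-13)·(s + 11)] / [7·(s + 11)] = 48(s + 4) / (7(s + 11)).
So |(5s + 7)/(s + 11) + 13/7| = 48|s + 4| / (7·|s + 11|).
Restrict δ ≤ 7/2. Then |s + 4| < 7/2 gives |s + 11| = |(s + 4) + 7| ≥ 7 − 7/2 = 7/2.
Hence |(5s + 7)/(s + 11) + 13/7| < 48|s + 4|/(7·(7/2)) = (96/49)|s + 4|, which is < ε once |s + 4| < (49/96)ε.
Take δ = min(7/2, (49/96)ε). Then 0 < |s + 4| < δ forces both bounds, so |(5s + 7)/(s + 11) + 13/7| < ε.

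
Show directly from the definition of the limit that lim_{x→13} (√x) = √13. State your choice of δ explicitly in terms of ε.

Fix ε > 0. We want δ > 0 such that 0 < |x − 13| < δ implies |√x − √13| < ε.
Rationalise: √x − √13 = (x − 13)/(√x + √13), so |√x − √13| = |x − 13|/(√x + √13).
Restrict δ ≤ 13 so that |x − 13| < 13 forces x > 0, and then √x + √13 > √13.
Hence |√x − √13| < |x − 13|/√13, which is < ε once |x − 13| < √13·ε.
Take δ = min(13, √13·ε). If 0 < |x − 13| < δ then x > 0 and |√x − √13| < |x − 13|/√13 < ε.

δ = min(13, √13·ε)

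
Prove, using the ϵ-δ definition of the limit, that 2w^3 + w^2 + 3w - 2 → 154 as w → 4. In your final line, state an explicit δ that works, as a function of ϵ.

δ = min(2, ϵ/165)

Let ϵ > 0. We want δ > 0 such that 0 < |w − 4| < δ implies |(2w^3 + w^2 + 3w - 2) − 154| < ϵ.
(2w^3 + w^2 + 3w - 2) − 154 = 2w^3 + w^2 + 3w - 156 = (w − 4)(2w^2 + 9w + 39).
So |(2w^3 + w^2 + 3w - 2) − 154| = |w − 4|·|2w^2 + 9w + 39|.
Assume first that |w − 4| < 2, so |w| < 6. Then |2w^2 + 9w + 39| ≤ 2·6^2 + 9·6 + 39 = 165.
Hence |(2w^3 + w^2 + 3w - 2) − 154| ≤ 165|w − 4| < ϵ provided |w − 4| < ϵ/165.
Choosing δ = min(2, ϵ/165) ensures both conditions, hence |(2w^3 + w^2 + 3w - 2) − 154| < ϵ.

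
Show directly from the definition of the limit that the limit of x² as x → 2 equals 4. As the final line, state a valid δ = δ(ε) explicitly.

Suppose ε > 0. We seek δ > 0 with 0 < |x − 2| < δ ⇒ |x² − 4| < ε.
Factor: x² − 4 = (x − 2)(x + 2), so |x² − 4| = |x − 2|·|x + 2|.
Restrict δ ≤ 1. Then |x − 2| < 1 gives |x| < 3, so by the triangle inequality |x + 2| ≤ 3 + 2 = 5.
Hence |x² − 4| ≤ 5|x − 2|, which is < ε once |x − 2| < ε/5.
Take δ = min(1, ε/5). If 0 < |x − 2| < δ then both bounds hold and |x² − 4| ≤ 5|x − 2| < 5·(ε/5) = ε.

δ = min(1, ε/5)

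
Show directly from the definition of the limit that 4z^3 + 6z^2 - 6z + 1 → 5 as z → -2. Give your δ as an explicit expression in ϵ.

Let ϵ > 0 be given. We want δ > 0 such that 0 < |z + 2| < δ implies |(4z^3 + 6z^2 - 6z + 1) − 5| < ϵ.
(4z^3 + 6z^2 - 6z + 1) − 5 = 4z^3 + 6z^2 - 6z - 4 = (z + 2)(4z^2 - 2z - 2).
So |(4z^3 + 6z^2 - 6z + 1) − 5| = |z + 2|·|4z^2 - 2z - 2|.
Assume first that |z + 2| < 1, so |z| < 3. Then |4z^2 - 2z - 2| ≤ 4·3^2 + 2·3 + 2 = 44.
Hence |(4z^3 + 6z^2 - 6z + 1) − 5| ≤ 44|z + 2| < ϵ provided |z + 2| < ϵ/44.
Take δ = min(1, ϵ/44). Then 0 < |z + 2| < δ gives both |z + 2| < 1 and |z + 2| < ϵ/44, so |(4z^3 + 6z^2 - 6z + 1) − 5| < ϵ.

δ = min(1, ϵ/44)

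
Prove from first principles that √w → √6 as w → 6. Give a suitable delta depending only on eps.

Let eps > 0 be given. We want delta > 0 such that 0 < |w − 6| < delta implies |√w − √6| < eps.
Rationalise: √w − √6 = (w − 6)/(√w + √6), so |√w − √6| = |w − 6|/(√w + √6).
Restrict delta ≤ 6 so that |w − 6| < 6 forces w > 0, and then √w + √6 > √6.
Hence |√w − √6| < |w − 6|/√6, which is < eps once |w − 6| < √6·eps.
Take delta = min(6, √6·eps). If 0 < |w − 6| < delta then w > 0 and |√w − √6| < |w − 6|/√6 < eps.

delta = min(6, √6·eps)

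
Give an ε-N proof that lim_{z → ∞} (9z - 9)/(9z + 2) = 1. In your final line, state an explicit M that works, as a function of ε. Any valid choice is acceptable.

M = (11/9)/ε

Fix ε > 0. We seek M > 0 such that z > M implies |(9z - 9)/(9z + 2) − 1| < ε.
(9z - 9)/(9z + 2) − 1 = (9(9z - 9) − 9(9z + 2)) / (9(9z + 2)) = -99/(9(9z + 2)).
For z > 0 we have 9z + 2 > 9z, so |(9z - 9)/(9z + 2) − 1| = 99/(9(9z + 2)) < 99/(9·9z) = (11/9)/z.
Thus |(9z - 9)/(9z + 2) − 1| < ε whenever z > (11/9)/ε.
Take M = (11/9)/ε. If z > M then |(9z - 9)/(9z + 2) − 1| < (11/9)/z < ε.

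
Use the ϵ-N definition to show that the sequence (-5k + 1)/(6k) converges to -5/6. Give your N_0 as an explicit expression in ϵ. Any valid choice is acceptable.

N_0 = (1/6)/ϵ

Suppose ϵ > 0. For k ≥ 1, |(-5k + 1)/(6k) + 5/6| = |6|/(6(6k)) = 6/(6(6k)).
Since 6k ≥ 6k for k ≥ 1, this is ≤ 6/(6·6k) = (1/6)/k.
So |(-5k + 1)/(6k) + 5/6| < ϵ whenever k > (1/6)/ϵ.
Take N_0 = (1/6)/ϵ. If k > N_0 then |(-5k + 1)/(6k) + 5/6| ≤ (1/6)/k < ϵ.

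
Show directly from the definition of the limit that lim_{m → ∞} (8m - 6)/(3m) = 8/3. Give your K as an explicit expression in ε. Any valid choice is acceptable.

K = 2/ε

Let ε > 0. For m ≥ 1, |(8m - 6)/(3m) − (8/3)| = |-18|/(3(3m)) = 18/(3(3m)).
Since 3m ≥ 3m for m ≥ 1, this is ≤ 18/(3·3m) = 2/m.
So |(8m - 6)/(3m) − (8/3)| < ε whenever m > 2/ε.
Take K = 2/ε. If m > K then |(8m - 6)/(3m) − (8/3)| ≤ 2/m < ε.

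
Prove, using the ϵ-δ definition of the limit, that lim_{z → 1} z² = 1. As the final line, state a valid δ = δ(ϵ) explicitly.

Fix ϵ > 0. We seek δ > 0 with 0 < |z − 1| < δ ⇒ |z² − 1| < ϵ.
Factor: z² − 1 = (z − 1)(z + 1), so |z² − 1| = |z − 1|·|z + 1|.
Restrict δ ≤ 1. Then |z − 1| < 1 gives |z| < 2, so by the triangle inequality |z + 1| ≤ 2 + 1 = 3.
Hence |z² − 1| ≤ 3|z − 1|, which is < ϵ once |z − 1| < ϵ/3.
Take δ = min(1, ϵ/3). If 0 < |z − 1| < δ then both bounds hold and |z² − 1| ≤ 3|z − 1| < 3·(ϵ/3) = ϵ.

δ = min(1, ϵ/3)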